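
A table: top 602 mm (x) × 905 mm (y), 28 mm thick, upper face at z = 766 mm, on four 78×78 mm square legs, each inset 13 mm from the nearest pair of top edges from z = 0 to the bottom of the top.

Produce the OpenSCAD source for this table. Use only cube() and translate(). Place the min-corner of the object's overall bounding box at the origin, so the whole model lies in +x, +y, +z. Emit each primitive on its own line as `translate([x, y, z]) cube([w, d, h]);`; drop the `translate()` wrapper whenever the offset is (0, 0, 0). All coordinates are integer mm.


translate([0, 0, 738]) cube([602, 905, 28]);
translate([13, 13, 0]) cube([78, 78, 738]);
translate([511, 13, 0]) cube([78, 78, 738]);
translate([13, 814, 0]) cube([78, 78, 738]);
translate([511, 814, 0]) cube([78, 78, 738]);


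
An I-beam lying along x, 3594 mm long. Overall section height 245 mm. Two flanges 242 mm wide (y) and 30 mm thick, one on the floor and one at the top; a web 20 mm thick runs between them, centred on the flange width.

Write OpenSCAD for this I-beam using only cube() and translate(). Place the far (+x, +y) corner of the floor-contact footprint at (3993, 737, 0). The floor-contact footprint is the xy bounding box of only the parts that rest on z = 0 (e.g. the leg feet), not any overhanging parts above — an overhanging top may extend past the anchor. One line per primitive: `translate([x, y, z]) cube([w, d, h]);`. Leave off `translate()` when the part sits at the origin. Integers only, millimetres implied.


translate([399, 495, 0]) cube([3594, 242, 30]);
translate([399, 606, 30]) cube([3594, 20, 185]);
translate([399, 495, 215]) cube([3594, 242, 30]);


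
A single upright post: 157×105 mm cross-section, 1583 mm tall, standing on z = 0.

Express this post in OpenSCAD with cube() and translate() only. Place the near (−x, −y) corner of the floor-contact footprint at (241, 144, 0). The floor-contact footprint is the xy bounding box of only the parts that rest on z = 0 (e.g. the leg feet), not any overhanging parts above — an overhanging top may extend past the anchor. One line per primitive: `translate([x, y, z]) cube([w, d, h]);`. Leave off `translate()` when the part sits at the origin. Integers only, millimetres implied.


translate([241, 144, 0]) cube([157, 105, 1583]);


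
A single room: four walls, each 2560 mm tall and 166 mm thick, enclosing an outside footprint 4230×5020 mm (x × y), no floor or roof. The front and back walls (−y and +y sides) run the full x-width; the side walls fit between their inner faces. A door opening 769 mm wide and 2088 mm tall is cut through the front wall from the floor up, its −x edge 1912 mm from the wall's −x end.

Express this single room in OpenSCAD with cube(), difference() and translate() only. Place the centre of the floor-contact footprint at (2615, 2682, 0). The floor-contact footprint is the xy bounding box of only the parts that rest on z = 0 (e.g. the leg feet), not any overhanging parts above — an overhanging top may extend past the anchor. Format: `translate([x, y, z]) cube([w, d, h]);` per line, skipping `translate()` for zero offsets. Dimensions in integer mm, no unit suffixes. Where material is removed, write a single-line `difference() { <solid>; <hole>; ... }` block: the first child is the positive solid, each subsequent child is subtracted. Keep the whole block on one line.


difference() { translate([500, 172, 0]) cube([4230, 166, 2560]); translate([2412, 172, 0]) cube([769, 166, 2088]); }
translate([500, 5026, 0]) cube([4230, 166, 2560]);
translate([500, 338, 0]) cube([166, 4688, 2560]);
translate([4564, 338, 0]) cube([166, 4688, 2560]);


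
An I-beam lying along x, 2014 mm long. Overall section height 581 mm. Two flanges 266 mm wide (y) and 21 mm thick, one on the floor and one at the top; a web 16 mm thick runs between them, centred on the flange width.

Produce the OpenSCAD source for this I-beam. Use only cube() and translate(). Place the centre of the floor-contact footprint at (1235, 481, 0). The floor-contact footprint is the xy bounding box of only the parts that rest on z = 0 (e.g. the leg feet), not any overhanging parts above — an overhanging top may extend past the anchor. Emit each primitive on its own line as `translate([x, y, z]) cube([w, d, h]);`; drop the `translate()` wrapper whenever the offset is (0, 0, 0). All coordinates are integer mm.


translate([228, 348, 0]) cube([2014, 266, 21]);
translate([228, 473, 21]) cube([2014, 16, 539]);
translate([228, 348, 560]) cube([2014, 266, 21]);


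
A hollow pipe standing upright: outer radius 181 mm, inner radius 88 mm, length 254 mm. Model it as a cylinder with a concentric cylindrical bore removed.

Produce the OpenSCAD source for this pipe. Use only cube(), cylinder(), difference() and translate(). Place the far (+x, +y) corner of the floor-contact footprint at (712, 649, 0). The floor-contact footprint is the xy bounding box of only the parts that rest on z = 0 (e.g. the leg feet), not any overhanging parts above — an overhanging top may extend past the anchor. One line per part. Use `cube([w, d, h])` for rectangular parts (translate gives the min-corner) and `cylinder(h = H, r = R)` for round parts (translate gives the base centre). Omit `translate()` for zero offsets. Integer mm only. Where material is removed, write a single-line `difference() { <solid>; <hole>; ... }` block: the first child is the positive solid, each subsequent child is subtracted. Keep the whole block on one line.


difference() { translate([531, 468, 0]) cylinder(h = 254, r = 181); translate([531, 468, 0]) cylinder(h = 254, r = 88); }


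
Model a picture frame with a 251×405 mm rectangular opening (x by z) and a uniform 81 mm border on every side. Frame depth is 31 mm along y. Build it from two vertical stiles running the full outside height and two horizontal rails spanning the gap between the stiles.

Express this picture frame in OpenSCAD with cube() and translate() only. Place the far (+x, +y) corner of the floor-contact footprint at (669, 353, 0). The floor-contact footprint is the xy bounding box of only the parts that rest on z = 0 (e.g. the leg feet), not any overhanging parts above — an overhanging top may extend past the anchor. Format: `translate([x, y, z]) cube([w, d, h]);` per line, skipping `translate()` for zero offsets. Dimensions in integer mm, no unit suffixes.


translate([256, 322, 0]) cube([81, 31, 567]);
translate([588, 322, 0]) cube([81, 31, 567]);
translate([337, 322, 0]) cube([251, 31, 81]);
translate([337, 322, 486]) cube([251, 31, 81]);


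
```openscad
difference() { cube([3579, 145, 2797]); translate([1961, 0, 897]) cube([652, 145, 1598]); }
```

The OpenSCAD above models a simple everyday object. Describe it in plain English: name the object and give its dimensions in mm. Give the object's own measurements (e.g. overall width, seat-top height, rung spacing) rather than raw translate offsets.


A wall 3579 mm long (x), 145 mm thick (y), 2797 mm tall, with a rectangular window opening cut through it. The opening is 652 mm wide and 1598 mm tall; its sill is at z = 897 mm and its near (−x) edge is 1961 mm from the wall's −x end. The opening passes through the full wall thickness.


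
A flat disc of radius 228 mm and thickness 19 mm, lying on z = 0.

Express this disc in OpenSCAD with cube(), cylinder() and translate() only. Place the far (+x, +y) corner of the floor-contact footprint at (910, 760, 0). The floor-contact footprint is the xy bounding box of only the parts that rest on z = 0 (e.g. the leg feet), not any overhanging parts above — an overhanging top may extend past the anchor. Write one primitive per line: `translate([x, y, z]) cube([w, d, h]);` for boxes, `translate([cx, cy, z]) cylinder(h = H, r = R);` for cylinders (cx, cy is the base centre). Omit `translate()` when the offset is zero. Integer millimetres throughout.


translate([682, 532, 0]) cylinder(h = 19, r = 228);


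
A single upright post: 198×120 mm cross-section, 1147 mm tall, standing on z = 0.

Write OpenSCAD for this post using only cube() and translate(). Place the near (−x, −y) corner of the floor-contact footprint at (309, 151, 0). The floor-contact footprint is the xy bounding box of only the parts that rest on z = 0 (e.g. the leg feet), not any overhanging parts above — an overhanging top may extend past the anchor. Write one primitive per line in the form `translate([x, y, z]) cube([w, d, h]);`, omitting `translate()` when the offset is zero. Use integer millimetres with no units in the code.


translate([309, 151, 0]) cube([198, 120, 1147]);


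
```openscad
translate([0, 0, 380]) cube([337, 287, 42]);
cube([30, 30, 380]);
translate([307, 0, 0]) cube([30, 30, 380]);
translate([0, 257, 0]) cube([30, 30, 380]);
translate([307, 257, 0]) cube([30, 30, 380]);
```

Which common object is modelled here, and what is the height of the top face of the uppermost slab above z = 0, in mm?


A stool. The seat height is 422 mm.

A 337×287×42 slab at z = 380 on four corner posts — a stool. The seat top is 380 + 42 = 422 mm.


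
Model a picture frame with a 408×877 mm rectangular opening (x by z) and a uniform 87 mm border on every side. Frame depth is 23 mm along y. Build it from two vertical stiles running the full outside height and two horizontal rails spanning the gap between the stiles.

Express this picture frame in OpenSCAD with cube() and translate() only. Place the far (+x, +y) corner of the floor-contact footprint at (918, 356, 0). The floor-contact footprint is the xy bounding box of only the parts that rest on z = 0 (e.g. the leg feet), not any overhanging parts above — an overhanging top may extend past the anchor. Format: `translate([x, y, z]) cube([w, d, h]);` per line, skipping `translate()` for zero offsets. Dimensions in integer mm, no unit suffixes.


translate([336, 333, 0]) cube([87, 23, 1051]);
translate([831, 333, 0]) cube([87, 23, 1051]);
translate([423, 333, 0]) cube([408, 23, 87]);
translate([423, 333, 964]) cube([408, 23, 87]);


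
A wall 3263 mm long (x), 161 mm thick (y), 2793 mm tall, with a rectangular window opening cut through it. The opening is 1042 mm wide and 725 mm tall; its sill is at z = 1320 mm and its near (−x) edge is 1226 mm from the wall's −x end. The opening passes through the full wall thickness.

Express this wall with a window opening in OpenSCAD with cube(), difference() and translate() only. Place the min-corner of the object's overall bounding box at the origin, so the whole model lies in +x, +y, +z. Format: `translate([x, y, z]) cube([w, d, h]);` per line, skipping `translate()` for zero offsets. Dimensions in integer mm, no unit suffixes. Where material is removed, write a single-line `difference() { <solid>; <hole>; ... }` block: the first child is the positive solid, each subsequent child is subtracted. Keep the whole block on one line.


difference() { cube([3263, 161, 2793]); translate([1226, 0, 1320]) cube([1042, 161, 725]); }


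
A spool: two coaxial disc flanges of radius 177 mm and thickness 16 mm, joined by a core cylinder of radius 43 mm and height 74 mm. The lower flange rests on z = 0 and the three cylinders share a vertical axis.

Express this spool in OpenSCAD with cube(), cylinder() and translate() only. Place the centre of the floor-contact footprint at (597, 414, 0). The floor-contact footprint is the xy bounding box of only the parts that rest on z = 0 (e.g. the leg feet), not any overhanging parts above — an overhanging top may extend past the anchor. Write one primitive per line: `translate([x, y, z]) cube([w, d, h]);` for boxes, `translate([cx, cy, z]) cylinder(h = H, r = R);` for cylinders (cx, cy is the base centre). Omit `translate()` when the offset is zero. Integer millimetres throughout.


translate([597, 414, 0]) cylinder(h = 16, r = 177);
translate([597, 414, 16]) cylinder(h = 74, r = 43);
translate([597, 414, 90]) cylinder(h = 16, r = 177);


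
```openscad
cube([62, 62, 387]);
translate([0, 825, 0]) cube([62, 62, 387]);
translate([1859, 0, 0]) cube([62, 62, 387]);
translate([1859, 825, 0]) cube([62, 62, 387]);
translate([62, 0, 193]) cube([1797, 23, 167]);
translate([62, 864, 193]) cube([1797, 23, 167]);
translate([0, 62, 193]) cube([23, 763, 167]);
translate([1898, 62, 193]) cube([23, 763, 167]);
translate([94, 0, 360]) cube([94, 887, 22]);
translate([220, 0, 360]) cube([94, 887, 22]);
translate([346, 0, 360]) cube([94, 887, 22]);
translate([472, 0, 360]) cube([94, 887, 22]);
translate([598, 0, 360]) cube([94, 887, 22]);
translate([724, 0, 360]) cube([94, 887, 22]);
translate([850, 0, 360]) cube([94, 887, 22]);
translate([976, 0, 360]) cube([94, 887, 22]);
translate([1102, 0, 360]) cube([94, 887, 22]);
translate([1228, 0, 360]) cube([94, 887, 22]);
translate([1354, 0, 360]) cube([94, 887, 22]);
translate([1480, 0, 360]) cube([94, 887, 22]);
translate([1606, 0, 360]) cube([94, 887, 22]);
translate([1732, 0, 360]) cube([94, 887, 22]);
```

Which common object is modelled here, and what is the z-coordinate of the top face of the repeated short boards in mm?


A bed frame. The slat-top height is 382 mm.

Four posts, four rails, and a row of slats — a bed frame. Slats sit on the rails at z = 193 + 167 = 360; with slat thickness 22, the top is 382 mm.


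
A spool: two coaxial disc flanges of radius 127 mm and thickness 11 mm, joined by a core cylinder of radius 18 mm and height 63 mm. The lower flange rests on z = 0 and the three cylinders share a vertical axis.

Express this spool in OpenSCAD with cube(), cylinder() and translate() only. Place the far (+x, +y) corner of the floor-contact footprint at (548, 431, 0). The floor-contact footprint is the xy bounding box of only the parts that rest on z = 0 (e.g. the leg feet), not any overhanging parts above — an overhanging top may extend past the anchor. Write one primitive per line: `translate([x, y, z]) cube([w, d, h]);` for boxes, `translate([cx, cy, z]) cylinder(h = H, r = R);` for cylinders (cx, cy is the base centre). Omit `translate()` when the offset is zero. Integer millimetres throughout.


translate([421, 304, 0]) cylinder(h = 11, r = 127);
translate([421, 304, 11]) cylinder(h = 63, r = 18);
translate([421, 304, 74]) cylinder(h = 11, r = 127);


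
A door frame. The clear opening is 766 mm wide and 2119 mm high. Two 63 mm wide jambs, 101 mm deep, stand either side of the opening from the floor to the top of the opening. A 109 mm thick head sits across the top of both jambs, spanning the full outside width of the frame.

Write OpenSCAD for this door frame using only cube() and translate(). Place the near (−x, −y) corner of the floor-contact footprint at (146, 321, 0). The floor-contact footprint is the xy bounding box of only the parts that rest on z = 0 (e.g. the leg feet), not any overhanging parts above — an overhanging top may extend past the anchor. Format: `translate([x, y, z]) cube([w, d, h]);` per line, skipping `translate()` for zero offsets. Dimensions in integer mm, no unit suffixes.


translate([146, 321, 0]) cube([63, 101, 2119]);
translate([975, 321, 0]) cube([63, 101, 2119]);
translate([146, 321, 2119]) cube([892, 101, 109]);


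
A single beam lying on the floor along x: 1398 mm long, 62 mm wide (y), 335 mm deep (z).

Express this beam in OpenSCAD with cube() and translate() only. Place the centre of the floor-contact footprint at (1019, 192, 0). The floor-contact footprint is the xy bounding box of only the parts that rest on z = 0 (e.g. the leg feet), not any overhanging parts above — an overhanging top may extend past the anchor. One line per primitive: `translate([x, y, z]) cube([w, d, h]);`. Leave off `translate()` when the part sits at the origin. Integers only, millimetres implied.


translate([320, 161, 0]) cube([1398, 62, 335]);


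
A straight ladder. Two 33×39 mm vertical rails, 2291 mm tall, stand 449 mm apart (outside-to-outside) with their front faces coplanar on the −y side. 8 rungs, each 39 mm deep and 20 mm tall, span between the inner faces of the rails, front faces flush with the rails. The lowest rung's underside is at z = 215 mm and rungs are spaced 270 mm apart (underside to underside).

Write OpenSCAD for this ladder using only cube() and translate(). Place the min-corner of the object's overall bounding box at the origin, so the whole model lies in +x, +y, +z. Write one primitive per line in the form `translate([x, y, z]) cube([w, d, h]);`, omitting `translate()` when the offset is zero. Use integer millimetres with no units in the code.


cube([33, 39, 2291]);
translate([416, 0, 0]) cube([33, 39, 2291]);
translate([33, 0, 215]) cube([383, 39, 20]);
translate([33, 0, 485]) cube([383, 39, 20]);
translate([33, 0, 755]) cube([383, 39, 20]);
translate([33, 0, 1025]) cube([383, 39, 20]);
translate([33, 0, 1295]) cube([383, 39, 20]);
translate([33, 0, 1565]) cube([383, 39, 20]);
translate([33, 0, 1835]) cube([383, 39, 20]);
translate([33, 0, 2105]) cube([383, 39, 20]);


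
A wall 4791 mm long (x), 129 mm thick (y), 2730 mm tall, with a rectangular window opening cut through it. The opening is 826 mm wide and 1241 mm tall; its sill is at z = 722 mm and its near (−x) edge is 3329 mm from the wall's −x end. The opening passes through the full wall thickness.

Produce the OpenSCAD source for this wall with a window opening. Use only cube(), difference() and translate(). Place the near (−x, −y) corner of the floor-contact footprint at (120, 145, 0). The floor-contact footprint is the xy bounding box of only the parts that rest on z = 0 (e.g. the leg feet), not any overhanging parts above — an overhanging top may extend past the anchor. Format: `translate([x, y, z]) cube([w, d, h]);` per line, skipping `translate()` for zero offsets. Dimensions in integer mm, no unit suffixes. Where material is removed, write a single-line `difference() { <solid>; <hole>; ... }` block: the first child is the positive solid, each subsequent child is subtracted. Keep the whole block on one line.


difference() { translate([120, 145, 0]) cube([4791, 129, 2730]); translate([3449, 145, 722]) cube([826, 129, 1241]); }


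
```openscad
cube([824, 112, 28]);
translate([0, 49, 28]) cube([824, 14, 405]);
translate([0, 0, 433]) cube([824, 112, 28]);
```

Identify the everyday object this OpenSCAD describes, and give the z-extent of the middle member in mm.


An I-beam. The web height is 405 mm.

Two wide flanges with a thin centred web — an I-beam. Overall 461 mm minus two 28 mm flanges gives a web of 461 − 2·28 = 405 mm.


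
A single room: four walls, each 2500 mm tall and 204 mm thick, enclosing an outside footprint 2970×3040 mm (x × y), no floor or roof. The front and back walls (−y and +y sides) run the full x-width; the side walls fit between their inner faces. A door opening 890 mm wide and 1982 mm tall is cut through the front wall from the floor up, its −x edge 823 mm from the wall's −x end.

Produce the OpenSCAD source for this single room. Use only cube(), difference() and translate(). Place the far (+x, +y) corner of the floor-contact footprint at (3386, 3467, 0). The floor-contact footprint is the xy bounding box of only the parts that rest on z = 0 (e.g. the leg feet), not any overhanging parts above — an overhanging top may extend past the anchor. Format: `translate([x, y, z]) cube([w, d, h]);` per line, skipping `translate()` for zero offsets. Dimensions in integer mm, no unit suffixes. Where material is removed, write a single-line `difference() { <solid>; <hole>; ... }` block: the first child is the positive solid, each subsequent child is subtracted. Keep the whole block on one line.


difference() { translate([416, 427, 0]) cube([2970, 204, 2500]); translate([1239, 427, 0]) cube([890, 204, 1982]); }
translate([416, 3263, 0]) cube([2970, 204, 2500]);
translate([416, 631, 0]) cube([204, 2632, 2500]);
translate([3182, 631, 0]) cube([204, 2632, 2500]);


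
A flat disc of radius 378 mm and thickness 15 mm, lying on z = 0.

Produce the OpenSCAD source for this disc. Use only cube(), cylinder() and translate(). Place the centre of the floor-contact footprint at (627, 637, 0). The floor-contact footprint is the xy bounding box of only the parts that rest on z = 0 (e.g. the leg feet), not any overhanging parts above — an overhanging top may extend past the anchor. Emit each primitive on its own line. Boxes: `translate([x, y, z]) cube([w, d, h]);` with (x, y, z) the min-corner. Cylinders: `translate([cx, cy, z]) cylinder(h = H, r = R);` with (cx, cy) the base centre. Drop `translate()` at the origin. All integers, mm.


translate([627, 637, 0]) cylinder(h = 15, r = 378);


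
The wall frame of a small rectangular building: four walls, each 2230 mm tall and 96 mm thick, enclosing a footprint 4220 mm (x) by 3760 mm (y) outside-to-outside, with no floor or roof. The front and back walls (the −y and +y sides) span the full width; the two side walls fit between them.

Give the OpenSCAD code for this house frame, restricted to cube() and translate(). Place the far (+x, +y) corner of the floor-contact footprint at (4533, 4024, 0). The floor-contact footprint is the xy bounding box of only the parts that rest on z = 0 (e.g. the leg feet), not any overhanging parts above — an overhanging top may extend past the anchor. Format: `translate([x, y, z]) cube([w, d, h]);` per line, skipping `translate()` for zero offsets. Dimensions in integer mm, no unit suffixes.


translate([313, 264, 0]) cube([4220, 96, 2230]);
translate([313, 3928, 0]) cube([4220, 96, 2230]);
translate([313, 360, 0]) cube([96, 3568, 2230]);
translate([4437, 360, 0]) cube([96, 3568, 2230]);


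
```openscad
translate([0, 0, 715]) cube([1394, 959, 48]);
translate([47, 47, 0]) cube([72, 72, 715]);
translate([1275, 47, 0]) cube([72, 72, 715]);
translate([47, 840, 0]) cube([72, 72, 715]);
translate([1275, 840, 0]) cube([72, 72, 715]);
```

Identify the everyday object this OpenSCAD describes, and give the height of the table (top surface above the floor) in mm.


A table. The table height is 763 mm.

A 1394×959×48 slab sits at z = 715 on four 72 mm square posts — a table. The top surface is at 715 + 48 = 763 mm.


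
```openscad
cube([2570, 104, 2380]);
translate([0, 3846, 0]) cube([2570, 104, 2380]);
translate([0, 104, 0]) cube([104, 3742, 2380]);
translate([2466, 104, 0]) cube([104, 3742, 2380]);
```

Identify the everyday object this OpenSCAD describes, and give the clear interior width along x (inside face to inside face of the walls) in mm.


A house (or room) frame. The interior width is 2362 mm.

Four 2380 mm walls enclosing a rectangle with no floor or roof — a room or house frame. Outside width is 2570 mm and wall thickness is 104 mm, so the interior width is 2570 − 2 × 104 = 2362 mm.


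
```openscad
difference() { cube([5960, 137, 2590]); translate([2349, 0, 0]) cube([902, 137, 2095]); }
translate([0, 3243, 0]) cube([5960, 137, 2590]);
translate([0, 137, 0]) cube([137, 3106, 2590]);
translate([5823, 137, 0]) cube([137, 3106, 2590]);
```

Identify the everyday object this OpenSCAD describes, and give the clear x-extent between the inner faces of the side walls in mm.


A single room. The interior width is 5686 mm.

Four walls enclosing a rectangle with a door in the front wall — a room. Outside width 5960 minus two 137 mm walls gives 5686 mm.


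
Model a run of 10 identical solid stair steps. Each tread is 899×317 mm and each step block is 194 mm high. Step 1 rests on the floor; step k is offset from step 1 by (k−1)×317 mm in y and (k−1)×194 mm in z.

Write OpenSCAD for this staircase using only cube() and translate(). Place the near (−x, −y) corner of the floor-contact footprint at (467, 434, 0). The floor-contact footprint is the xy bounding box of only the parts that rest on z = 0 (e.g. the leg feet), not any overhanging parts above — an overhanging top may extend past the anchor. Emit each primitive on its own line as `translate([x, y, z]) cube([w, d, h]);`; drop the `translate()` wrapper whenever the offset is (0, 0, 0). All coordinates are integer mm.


translate([467, 434, 0]) cube([899, 317, 194]);
translate([467, 751, 194]) cube([899, 317, 194]);
translate([467, 1068, 388]) cube([899, 317, 194]);
translate([467, 1385, 582]) cube([899, 317, 194]);
translate([467, 1702, 776]) cube([899, 317, 194]);
translate([467, 2019, 970]) cube([899, 317, 194]);
translate([467, 2336, 1164]) cube([899, 317, 194]);
translate([467, 2653, 1358]) cube([899, 317, 194]);
translate([467, 2970, 1552]) cube([899, 317, 194]);
translate([467, 3287, 1746]) cube([899, 317, 194]);


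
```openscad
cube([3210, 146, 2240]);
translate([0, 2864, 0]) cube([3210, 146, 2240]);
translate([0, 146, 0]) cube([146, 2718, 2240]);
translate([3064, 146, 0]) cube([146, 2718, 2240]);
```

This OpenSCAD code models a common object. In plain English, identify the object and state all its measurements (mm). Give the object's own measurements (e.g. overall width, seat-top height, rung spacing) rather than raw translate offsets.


The wall frame of a small rectangular building: four walls, each 2240 mm tall and 146 mm thick, enclosing a footprint 3210 mm (x) by 3010 mm (y) outside-to-outside, with no floor or roof. The front and back walls (the −y and +y sides) span the full width; the two side walls fit between them.


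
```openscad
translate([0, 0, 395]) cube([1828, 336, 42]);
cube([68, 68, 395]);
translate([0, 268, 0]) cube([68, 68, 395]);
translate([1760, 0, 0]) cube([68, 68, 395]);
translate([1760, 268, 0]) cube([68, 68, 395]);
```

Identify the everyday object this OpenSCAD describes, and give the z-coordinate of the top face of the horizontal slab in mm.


A bench. The seat-top height is 437 mm.

A long slab on four corner posts — a bench. The slab sits at z = 395 with thickness 42, so the top is 395 + 42 = 437 mm.


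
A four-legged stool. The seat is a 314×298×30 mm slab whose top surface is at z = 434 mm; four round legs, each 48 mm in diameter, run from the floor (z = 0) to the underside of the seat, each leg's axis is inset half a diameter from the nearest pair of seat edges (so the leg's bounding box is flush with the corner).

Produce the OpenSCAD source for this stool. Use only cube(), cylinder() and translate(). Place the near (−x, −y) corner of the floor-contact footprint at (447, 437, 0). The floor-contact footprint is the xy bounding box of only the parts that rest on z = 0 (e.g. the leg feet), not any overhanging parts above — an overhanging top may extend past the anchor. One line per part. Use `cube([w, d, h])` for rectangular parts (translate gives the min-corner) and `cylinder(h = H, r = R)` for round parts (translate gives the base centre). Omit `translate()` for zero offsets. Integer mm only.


translate([447, 437, 404]) cube([314, 298, 30]);
translate([471, 461, 0]) cylinder(h = 404, r = 24);
translate([737, 461, 0]) cylinder(h = 404, r = 24);
translate([471, 711, 0]) cylinder(h = 404, r = 24);
translate([737, 711, 0]) cylinder(h = 404, r = 24);


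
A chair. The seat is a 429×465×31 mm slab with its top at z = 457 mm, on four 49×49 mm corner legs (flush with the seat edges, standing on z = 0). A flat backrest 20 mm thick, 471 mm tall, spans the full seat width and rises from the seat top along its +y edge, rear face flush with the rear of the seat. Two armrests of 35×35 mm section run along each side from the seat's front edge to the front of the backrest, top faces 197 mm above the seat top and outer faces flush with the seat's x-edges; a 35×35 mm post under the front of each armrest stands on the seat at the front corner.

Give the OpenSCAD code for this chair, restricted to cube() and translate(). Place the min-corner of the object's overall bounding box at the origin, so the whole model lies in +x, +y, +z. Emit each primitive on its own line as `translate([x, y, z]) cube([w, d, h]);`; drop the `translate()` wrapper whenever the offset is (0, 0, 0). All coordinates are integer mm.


// leg_h = 457 - 31 = 426
// arm post h = 197 - 35 = 162
translate([0, 0, 426]) cube([429, 465, 31]);
cube([49, 49, 426]);
translate([380, 0, 0]) cube([49, 49, 426]);
translate([0, 416, 0]) cube([49, 49, 426]);
translate([380, 416, 0]) cube([49, 49, 426]);
translate([0, 445, 457]) cube([429, 20, 471]);
translate([0, 0, 619]) cube([35, 445, 35]);
translate([394, 0, 619]) cube([35, 445, 35]);
translate([0, 0, 457]) cube([35, 35, 162]);
translate([394, 0, 457]) cube([35, 35, 162]);


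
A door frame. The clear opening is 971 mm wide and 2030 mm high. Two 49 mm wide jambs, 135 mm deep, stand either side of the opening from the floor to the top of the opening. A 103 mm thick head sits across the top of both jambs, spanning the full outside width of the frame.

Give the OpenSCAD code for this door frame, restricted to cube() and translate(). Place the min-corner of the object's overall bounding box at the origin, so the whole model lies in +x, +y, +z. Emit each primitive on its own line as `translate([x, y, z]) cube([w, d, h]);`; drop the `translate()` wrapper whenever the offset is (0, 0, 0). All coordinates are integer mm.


cube([49, 135, 2030]);
translate([1020, 0, 0]) cube([49, 135, 2030]);
translate([0, 0, 2030]) cube([1069, 135, 103]);


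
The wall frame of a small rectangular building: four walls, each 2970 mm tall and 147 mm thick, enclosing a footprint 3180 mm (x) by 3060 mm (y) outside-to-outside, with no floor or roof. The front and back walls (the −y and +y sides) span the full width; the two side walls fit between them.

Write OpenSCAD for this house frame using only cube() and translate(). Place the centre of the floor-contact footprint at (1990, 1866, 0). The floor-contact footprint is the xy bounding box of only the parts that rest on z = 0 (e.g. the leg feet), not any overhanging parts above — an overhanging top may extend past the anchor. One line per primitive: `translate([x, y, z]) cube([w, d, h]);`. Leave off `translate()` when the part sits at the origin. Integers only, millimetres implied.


translate([400, 336, 0]) cube([3180, 147, 2970]);
translate([400, 3249, 0]) cube([3180, 147, 2970]);
translate([400, 483, 0]) cube([147, 2766, 2970]);
translate([3433, 483, 0]) cube([147, 2766, 2970]);


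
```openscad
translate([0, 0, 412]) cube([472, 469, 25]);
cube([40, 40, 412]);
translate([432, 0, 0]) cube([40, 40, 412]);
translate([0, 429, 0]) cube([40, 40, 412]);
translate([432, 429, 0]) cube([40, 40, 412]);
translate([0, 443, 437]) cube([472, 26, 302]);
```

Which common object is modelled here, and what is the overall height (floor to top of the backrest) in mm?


A chair. The overall height is 739 mm.

A slab on four corner posts with a tall panel at the back — a chair. The seat slab sits at z = 412 with thickness 25, and the 302 mm backrest starts at the seat top, so the overall height is 412 + 25 + 302 = 739 mm.


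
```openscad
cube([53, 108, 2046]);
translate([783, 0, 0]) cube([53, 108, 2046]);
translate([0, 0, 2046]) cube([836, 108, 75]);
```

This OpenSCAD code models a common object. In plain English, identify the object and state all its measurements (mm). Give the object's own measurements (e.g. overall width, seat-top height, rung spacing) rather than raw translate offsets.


A door frame. The clear opening is 730 mm wide and 2046 mm high. Two 53 mm wide jambs, 108 mm deep, stand either side of the opening from the floor to the top of the opening. A 75 mm thick head sits across the top of both jambs, spanning the full outside width of the frame.


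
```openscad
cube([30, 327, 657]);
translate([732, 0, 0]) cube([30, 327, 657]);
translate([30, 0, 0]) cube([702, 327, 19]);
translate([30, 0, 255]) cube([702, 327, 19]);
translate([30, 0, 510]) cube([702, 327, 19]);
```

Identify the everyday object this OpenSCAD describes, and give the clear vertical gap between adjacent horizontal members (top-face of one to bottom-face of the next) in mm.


A bookshelf. The clear shelf gap is 236 mm.

Two tall side panels with 3 horizontal boards between them — a bookshelf. The first two shelf undersides are at z = 0 and z = 255; with shelf thickness 19, the clear gap is 255 − 0 − 19 = 236 mm.


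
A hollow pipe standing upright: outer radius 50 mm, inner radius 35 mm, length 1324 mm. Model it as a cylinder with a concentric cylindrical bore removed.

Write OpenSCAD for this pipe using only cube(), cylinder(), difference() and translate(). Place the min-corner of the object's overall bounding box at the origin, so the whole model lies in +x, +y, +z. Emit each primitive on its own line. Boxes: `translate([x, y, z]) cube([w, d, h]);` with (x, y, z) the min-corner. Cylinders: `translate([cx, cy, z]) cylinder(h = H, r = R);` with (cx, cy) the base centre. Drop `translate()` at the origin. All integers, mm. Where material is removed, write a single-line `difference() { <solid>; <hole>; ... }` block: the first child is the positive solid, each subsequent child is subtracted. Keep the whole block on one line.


difference() { translate([50, 50, 0]) cylinder(h = 1324, r = 50); translate([50, 50, 0]) cylinder(h = 1324, r = 35); }


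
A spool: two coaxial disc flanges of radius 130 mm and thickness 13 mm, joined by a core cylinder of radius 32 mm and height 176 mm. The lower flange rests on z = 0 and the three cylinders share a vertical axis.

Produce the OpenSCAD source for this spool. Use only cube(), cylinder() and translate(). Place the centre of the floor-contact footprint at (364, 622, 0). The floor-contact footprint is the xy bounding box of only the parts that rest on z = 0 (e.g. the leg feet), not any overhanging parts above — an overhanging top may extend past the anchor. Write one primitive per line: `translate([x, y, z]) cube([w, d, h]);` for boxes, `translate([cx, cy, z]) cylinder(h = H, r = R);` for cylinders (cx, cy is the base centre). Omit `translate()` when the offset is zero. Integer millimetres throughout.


translate([364, 622, 0]) cylinder(h = 13, r = 130);
translate([364, 622, 13]) cylinder(h = 176, r = 32);
translate([364, 622, 189]) cylinder(h = 13, r = 130);


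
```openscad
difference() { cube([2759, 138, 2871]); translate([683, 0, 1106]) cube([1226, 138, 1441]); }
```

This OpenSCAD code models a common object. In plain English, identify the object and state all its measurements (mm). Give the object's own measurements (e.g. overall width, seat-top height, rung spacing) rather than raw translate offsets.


A wall 2759 mm long (x), 138 mm thick (y), 2871 mm tall, with a rectangular window opening cut through it. The opening is 1226 mm wide and 1441 mm tall; its sill is at z = 1106 mm and its near (−x) edge is 683 mm from the wall's −x end. The opening passes through the full wall thickness.


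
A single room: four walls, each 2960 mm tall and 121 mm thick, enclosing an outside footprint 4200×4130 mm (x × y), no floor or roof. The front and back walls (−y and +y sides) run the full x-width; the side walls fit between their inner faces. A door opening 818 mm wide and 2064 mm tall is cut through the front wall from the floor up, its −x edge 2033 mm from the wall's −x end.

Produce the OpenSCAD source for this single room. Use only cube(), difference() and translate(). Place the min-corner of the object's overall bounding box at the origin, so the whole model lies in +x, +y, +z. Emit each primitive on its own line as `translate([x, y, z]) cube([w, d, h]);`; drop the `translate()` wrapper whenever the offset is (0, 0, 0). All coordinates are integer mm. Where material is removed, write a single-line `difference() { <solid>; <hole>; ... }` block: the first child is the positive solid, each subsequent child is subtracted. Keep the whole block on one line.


difference() { cube([4200, 121, 2960]); translate([2033, 0, 0]) cube([818, 121, 2064]); }
translate([0, 4009, 0]) cube([4200, 121, 2960]);
translate([0, 121, 0]) cube([121, 3888, 2960]);
translate([4079, 121, 0]) cube([121, 3888, 2960]);


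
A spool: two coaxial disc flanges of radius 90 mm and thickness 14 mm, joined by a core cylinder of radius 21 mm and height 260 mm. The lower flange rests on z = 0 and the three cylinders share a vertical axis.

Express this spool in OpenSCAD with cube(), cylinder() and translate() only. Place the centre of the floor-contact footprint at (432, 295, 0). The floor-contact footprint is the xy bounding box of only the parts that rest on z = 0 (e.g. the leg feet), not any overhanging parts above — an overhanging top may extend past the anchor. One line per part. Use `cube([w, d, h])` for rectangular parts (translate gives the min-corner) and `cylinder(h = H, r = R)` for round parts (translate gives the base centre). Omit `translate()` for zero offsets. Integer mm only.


translate([432, 295, 0]) cylinder(h = 14, r = 90);
translate([432, 295, 14]) cylinder(h = 260, r = 21);
translate([432, 295, 274]) cylinder(h = 14, r = 90);


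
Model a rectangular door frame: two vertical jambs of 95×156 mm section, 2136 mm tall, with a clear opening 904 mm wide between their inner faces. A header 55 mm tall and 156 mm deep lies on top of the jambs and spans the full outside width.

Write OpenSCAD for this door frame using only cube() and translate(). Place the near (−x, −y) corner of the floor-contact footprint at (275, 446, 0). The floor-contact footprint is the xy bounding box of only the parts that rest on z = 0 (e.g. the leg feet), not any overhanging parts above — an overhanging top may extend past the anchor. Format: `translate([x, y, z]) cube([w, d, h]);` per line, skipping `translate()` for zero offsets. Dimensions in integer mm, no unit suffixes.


translate([275, 446, 0]) cube([95, 156, 2136]);
translate([1274, 446, 0]) cube([95, 156, 2136]);
translate([275, 446, 2136]) cube([1094, 156, 55]);


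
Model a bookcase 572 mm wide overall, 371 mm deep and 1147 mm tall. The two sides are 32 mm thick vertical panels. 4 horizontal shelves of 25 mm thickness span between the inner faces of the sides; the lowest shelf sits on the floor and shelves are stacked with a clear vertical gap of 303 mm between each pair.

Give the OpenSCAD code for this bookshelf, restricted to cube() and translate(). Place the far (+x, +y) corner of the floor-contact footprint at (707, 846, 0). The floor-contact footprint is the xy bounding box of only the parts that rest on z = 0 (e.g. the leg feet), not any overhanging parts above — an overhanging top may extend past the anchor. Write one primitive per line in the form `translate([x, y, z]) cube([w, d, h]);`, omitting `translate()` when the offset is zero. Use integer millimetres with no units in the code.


translate([135, 475, 0]) cube([32, 371, 1147]);
translate([675, 475, 0]) cube([32, 371, 1147]);
translate([167, 475, 0]) cube([508, 371, 25]);
translate([167, 475, 328]) cube([508, 371, 25]);
translate([167, 475, 656]) cube([508, 371, 25]);
translate([167, 475, 984]) cube([508, 371, 25]);


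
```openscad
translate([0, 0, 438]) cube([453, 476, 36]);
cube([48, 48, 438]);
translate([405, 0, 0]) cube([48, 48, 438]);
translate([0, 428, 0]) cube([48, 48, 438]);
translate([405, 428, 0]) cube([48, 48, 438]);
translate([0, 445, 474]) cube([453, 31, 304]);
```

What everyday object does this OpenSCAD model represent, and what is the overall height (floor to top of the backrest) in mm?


A chair. The overall height is 778 mm.

A slab on four corner posts with a tall panel at the back — a chair. The seat slab sits at z = 438 with thickness 36, and the 304 mm backrest starts at the seat top, so the overall height is 438 + 36 + 304 = 778 mm.


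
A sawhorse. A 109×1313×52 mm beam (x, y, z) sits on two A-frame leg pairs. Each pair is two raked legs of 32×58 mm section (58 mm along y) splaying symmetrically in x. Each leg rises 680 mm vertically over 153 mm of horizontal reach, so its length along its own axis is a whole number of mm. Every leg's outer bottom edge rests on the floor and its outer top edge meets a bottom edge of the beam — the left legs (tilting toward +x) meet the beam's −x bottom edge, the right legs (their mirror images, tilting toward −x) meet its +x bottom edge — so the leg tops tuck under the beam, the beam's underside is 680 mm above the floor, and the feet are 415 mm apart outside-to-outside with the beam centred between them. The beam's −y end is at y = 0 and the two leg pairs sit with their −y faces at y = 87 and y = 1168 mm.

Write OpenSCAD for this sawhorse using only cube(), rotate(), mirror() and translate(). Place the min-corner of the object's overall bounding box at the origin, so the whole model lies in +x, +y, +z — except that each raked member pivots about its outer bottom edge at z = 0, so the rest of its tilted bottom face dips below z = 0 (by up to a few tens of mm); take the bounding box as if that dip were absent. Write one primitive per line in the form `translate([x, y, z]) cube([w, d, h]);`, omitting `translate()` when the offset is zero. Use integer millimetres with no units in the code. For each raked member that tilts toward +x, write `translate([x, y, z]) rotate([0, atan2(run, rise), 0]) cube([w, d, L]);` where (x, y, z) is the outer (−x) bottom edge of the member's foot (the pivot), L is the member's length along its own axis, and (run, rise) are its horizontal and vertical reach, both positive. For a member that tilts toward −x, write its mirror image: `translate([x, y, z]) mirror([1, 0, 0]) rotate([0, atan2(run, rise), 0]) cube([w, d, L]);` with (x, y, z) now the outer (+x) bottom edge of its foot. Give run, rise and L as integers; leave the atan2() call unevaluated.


// leg length = √(153² + 680²) = 697
// right-leg outer foot x = 2·153 + 109 = 415
// beam min-corner = (153, 0, 680)
translate([153, 0, 680]) cube([109, 1313, 52]);
translate([0, 87, 0]) rotate([0, atan2(153, 680), 0]) cube([32, 58, 697]);
translate([415, 87, 0]) mirror([1, 0, 0]) rotate([0, atan2(153, 680), 0]) cube([32, 58, 697]);
translate([0, 1168, 0]) rotate([0, atan2(153, 680), 0]) cube([32, 58, 697]);
translate([415, 1168, 0]) mirror([1, 0, 0]) rotate([0, atan2(153, 680), 0]) cube([32, 58, 697]);
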